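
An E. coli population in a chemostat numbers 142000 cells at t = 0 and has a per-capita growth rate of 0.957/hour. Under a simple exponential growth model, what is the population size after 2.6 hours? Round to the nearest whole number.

N(t) = N₀·e^(rt) = 142000 × e^(0.957×2.6) = 142000 × e^2.488.
e^2.488 ≈ 12.04, so N ≈ 142000 × 12.04 = 1.709621×10^6.

1709621 cells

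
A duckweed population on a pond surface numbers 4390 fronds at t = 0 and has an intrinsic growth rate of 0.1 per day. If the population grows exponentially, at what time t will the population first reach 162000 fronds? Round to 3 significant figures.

Set N₀·e^(rt) = 162000: e^(0.1·t) = 162000/4390 = 36.902.
0.1·t = ln(36.902) = 3.6083, so t = 3.6083/0.1 = 36.083.

36.1 days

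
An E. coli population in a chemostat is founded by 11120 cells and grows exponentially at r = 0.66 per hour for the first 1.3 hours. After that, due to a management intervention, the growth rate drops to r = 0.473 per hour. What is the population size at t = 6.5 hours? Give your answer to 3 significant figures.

307000 cells

Phase 1: N(1.3) = 11120·e^(0.66×1.3) = 11120·e^0.858 = 26225.8.
Phase 2 runs for 6.5 − 1.3 = 5.2 hours at r = 0.473.
N(6.5) = 26225.8·e^(0.473×5.2) = 26225.8·e^2.46 = 306846.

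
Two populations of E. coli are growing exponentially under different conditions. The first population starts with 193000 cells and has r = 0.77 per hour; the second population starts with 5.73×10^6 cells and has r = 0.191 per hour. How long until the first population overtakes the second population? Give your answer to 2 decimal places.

Set 193000·e^(0.77t) = 5.73×10^6·e^(0.191t).
e^((0.77 − 0.191)t) = 5.73×10^6/193000 → e^(0.579·t) = 29.689.
0.579·t = ln(29.689) = 3.3908, so t = 3.3908/0.579 = 5.8563.

5.86 hours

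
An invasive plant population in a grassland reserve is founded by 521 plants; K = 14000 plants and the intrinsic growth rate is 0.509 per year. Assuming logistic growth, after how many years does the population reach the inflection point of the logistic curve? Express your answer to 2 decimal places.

Logistic growth is fastest at N = K/2 = 7000.
A = (K − N₀)/N₀ = 25.871. Set K/(1 + A·e^(−rt)) = K/2 → A·e^(−rt) = 1.
e^(−0.509t) = 1/25.871 = 0.0386527, so t = ln(25.871)/0.509 = 3.2531/0.509 = 6.3912.

6.39 years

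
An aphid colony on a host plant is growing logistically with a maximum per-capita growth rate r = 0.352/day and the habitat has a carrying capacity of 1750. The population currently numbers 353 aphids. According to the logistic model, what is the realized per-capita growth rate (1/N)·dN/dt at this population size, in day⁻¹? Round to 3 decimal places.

0.281 per day

(1/N)·dN/dt = r(1 − N/K) = 0.352 × (1 − 353/1750).
= 0.352 × 0.79829 = 0.281.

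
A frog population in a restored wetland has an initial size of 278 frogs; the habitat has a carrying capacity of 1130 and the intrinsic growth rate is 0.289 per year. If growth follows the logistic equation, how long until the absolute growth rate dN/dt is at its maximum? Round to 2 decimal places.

3.88 years

Logistic growth is fastest at N = K/2 = 565.
A = (K − N₀)/N₀ = 3.0647. Set K/(1 + A·e^(−rt)) = K/2 → A·e^(−rt) = 1.
e^(−0.289t) = 1/3.0647 = 0.326291, so t = ln(3.0647)/0.289 = 1.12/0.289 = 3.8753.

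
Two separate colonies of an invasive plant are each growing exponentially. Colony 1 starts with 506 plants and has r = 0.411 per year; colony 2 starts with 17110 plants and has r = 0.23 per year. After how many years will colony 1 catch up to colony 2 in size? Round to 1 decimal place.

19.5 years

Set 506·e^(0.411t) = 17110·e^(0.23t).
e^((0.411 − 0.23)t) = 17110/506 → e^(0.181·t) = 33.814.
0.181·t = ln(33.814) = 3.5209, so t = 3.5209/0.181 = 19.452.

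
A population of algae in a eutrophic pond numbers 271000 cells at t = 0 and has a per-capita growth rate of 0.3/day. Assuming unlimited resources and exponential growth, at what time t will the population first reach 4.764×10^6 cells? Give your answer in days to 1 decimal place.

Set N₀·e^(rt) = 4.764×10^6: e^(0.3·t) = 4.764×10^6/271000 = 17.579.
0.3·t = ln(17.579) = 2.8667, so t = 2.8667/0.3 = 9.5557.

9.6 days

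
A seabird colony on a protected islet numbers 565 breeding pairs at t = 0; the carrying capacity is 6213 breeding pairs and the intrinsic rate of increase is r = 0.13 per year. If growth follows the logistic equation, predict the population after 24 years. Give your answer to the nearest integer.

A = (K − N₀)/N₀ = (6213 − 565)/565 = 9.9965.
N(t) = K/(1 + A·e^(−rt)) = 6213/(1 + 9.9965×e^(−0.13×24)).
e^(−3.12) = 0.044157; denominator = 1 + 9.9965×0.044157 = 1.4414.
N = 6213/1.4414 = 4310.35.

4310 breeding pairs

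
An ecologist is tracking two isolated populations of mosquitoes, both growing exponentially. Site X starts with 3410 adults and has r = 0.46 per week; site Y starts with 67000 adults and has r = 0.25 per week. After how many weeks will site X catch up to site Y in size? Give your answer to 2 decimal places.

Set 3410·e^(0.46t) = 67000·e^(0.25t).
e^((0.46 − 0.25)t) = 67000/3410 → e^(0.21·t) = 19.648.
0.21·t = ln(19.648) = 2.978, so t = 2.978/0.21 = 14.181.

14.18 weeks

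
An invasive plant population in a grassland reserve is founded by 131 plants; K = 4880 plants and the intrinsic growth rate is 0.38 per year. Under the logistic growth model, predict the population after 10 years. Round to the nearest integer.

2695 plants

A = (K − N₀)/N₀ = (4880 − 131)/131 = 36.252.
N(t) = K/(1 + A·e^(−rt)) = 4880/(1 + 36.252×e^(−0.38×10)).
e^(−3.8) = 0.022371; denominator = 1 + 36.252×0.022371 = 1.811.
N = 4880/1.811 = 2694.67.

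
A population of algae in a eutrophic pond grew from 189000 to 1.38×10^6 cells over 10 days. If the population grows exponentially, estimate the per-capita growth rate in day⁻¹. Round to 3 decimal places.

0.199 per day

From N(t) = N₀·e^(rt): e^(r·10) = 1.38×10^6/189000 = 7.3016.
r·10 = ln(7.3016) = 1.9881, so r = 1.9881/10 = 0.19881.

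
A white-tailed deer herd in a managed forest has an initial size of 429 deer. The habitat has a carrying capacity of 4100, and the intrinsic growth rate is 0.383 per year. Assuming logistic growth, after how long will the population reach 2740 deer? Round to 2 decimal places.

7.43 years

A = (K − N₀)/N₀ = (4100 − 429)/429 = 8.5571.
Solve 4100/(1 + 8.5571·e^(−0.383t)) = 2740: 1 + 8.5571·e^(−0.383t) = 1.4964, so e^(−0.383t) = 0.0580044.
−0.383·t = ln(0.0580044) = -2.8472, so t = 2.8472/0.383 = 7.434.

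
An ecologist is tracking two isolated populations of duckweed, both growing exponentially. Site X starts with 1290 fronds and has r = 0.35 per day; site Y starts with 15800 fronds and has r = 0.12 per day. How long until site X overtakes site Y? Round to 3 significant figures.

Set 1290·e^(0.35t) = 15800·e^(0.12t).
e^((0.35 − 0.12)t) = 15800/1290 → e^(0.23·t) = 12.248.
0.23·t = ln(12.248) = 2.5054, so t = 2.5054/0.23 = 10.893.

10.9 days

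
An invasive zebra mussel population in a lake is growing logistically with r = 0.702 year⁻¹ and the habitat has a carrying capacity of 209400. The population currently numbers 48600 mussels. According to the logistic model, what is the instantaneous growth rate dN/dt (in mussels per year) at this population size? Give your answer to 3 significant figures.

26200 mussels per year

dN/dt = rN(1 − N/K) = 0.702 × 48600 × (1 − 48600/209400).
1 − 48600/209400 = 0.76791; dN/dt = 0.702 × 48600 × 0.76791 = 26199.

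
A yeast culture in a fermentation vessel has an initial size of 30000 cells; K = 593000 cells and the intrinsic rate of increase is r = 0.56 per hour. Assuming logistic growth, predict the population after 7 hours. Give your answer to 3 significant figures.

A = (K − N₀)/N₀ = (593000 − 30000)/30000 = 18.767.
N(t) = K/(1 + A·e^(−rt)) = 593000/(1 + 18.767×e^(−0.56×7)).
e^(−3.92) = 0.019841; denominator = 1 + 18.767×0.019841 = 1.3724.
N = 593000/1.3724 = 432105.

432000 cells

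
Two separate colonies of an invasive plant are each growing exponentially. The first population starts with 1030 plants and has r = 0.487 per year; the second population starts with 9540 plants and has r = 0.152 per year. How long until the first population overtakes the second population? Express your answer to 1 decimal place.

Set 1030·e^(0.487t) = 9540·e^(0.152t).
e^((0.487 − 0.152)t) = 9540/1030 → e^(0.335·t) = 9.2621.
0.335·t = ln(9.2621) = 2.2259, so t = 2.2259/0.335 = 6.6446.

6.6 years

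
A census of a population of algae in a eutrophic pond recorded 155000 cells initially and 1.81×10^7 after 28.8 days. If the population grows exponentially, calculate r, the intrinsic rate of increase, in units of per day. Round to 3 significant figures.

0.165 per day

From N(t) = N₀·e^(rt): e^(r·28.8) = 1.81×10^7/155000 = 116.77.
r·28.8 = ln(116.77) = 4.7602, so r = 4.7602/28.8 = 0.16529.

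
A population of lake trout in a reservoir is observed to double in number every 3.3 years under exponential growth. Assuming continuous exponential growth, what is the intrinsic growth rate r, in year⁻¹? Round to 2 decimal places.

0.21 per year

r = ln(2)/t_d = 0.6931/3.3 = 0.21004.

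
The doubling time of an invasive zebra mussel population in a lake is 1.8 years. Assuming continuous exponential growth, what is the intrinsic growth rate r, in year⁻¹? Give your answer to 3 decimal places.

r = ln(2)/t_d = 0.6931/1.8 = 0.38508.

0.385 per year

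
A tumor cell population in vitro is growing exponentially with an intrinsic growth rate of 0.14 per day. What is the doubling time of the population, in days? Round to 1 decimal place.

Doubling time t_d = ln(2)/r = 0.6931/0.14 = 4.9511.

5.0 days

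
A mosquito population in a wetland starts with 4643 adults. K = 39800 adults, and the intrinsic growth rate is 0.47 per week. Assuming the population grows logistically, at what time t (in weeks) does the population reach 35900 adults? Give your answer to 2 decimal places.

A = (K − N₀)/N₀ = (39800 − 4643)/4643 = 7.572.
Solve 39800/(1 + 7.572·e^(−0.47t)) = 35900: 1 + 7.572·e^(−0.47t) = 1.1086, so e^(−0.47t) = 0.0143469.
−0.47·t = ln(0.0143469) = -4.2442, so t = 4.2442/0.47 = 9.0303.

9.03 weeks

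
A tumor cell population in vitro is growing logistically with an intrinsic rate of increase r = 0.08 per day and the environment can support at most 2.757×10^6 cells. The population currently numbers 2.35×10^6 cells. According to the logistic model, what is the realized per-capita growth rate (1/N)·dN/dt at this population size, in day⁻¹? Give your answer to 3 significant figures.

0.0118 per day

(1/N)·dN/dt = r(1 − N/K) = 0.08 × (1 − 2.35×10^6/2.757×10^6).
= 0.08 × 0.14762 = 0.01181.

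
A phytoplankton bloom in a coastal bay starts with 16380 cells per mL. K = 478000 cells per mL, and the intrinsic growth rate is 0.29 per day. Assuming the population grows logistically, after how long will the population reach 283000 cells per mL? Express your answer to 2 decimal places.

A = (K − N₀)/N₀ = (478000 − 16380)/16380 = 28.182.
Solve 478000/(1 + 28.182·e^(−0.29t)) = 283000: 1 + 28.182·e^(−0.29t) = 1.689, so e^(−0.29t) = 0.0244499.
−0.29·t = ln(0.0244499) = -3.7111, so t = 3.7111/0.29 = 12.797.

12.80 days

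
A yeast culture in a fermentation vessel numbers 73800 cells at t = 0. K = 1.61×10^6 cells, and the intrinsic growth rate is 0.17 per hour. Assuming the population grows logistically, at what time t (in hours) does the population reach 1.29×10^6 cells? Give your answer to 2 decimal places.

A = (K − N₀)/N₀ = (1.61×10^6 − 73800)/73800 = 20.816.
Solve 1.61×10^6/(1 + 20.816·e^(−0.17t)) = 1.29×10^6: 1 + 20.816·e^(−0.17t) = 1.2481, so e^(−0.17t) = 0.0119171.
−0.17·t = ln(0.0119171) = -4.4298, so t = 4.4298/0.17 = 26.058.

26.06 hours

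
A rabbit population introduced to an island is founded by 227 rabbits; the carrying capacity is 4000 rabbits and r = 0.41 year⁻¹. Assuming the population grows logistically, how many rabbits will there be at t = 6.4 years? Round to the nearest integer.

1814 rabbits

A = (K − N₀)/N₀ = (4000 − 227)/227 = 16.621.
N(t) = K/(1 + A·e^(−rt)) = 4000/(1 + 16.621×e^(−0.41×6.4)).
e^(−2.624) = 0.072512; denominator = 1 + 16.621×0.072512 = 2.2052.
N = 4000/2.2052 = 1813.86.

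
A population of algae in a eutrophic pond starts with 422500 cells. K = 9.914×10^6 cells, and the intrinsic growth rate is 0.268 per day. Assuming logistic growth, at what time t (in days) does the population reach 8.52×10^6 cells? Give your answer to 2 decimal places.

A = (K − N₀)/N₀ = (9.914×10^6 − 422500)/422500 = 22.465.
Solve 9.914×10^6/(1 + 22.465·e^(−0.268t)) = 8.52×10^6: 1 + 22.465·e^(−0.268t) = 1.1636, so e^(−0.268t) = 0.00728308.
−0.268·t = ln(0.00728308) = -4.9222, so t = 4.9222/0.268 = 18.366.

18.37 days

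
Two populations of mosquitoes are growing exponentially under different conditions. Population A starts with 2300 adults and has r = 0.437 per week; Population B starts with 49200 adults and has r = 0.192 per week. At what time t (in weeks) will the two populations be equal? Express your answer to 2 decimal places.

12.50 weeks

Set 2300·e^(0.437t) = 49200·e^(0.192t).
e^((0.437 − 0.192)t) = 49200/2300 → e^(0.245·t) = 21.391.
0.245·t = ln(21.391) = 3.063, so t = 3.063/0.245 = 12.502.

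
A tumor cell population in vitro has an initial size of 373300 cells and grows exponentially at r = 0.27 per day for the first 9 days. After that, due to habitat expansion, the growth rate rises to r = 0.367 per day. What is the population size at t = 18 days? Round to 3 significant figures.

Phase 1: N(9) = 373300·e^(0.27×9) = 373300·e^2.43 = 4.240271×10^6.
Phase 2 runs for 18 − 9 = 9 days at r = 0.367.
N(18) = 4.240271×10^6·e^(0.367×9) = 4.240271×10^6·e^3.303 = 1.153103×10^8.

115000000 cells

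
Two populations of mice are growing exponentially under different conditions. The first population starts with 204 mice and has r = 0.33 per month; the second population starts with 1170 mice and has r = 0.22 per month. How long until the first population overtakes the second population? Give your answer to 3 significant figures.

15.9 months

Set 204·e^(0.33t) = 1170·e^(0.22t).
e^((0.33 − 0.22)t) = 1170/204 → e^(0.11·t) = 5.7353.
0.11·t = ln(5.7353) = 1.7466, so t = 1.7466/0.11 = 15.879.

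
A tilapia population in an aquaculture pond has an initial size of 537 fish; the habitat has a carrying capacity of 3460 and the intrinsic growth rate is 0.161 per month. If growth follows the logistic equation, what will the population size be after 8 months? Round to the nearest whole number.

1383 fish

A = (K − N₀)/N₀ = (3460 − 537)/537 = 5.4432.
N(t) = K/(1 + A·e^(−rt)) = 3460/(1 + 5.4432×e^(−0.161×8)).
e^(−1.288) = 0.27582; denominator = 1 + 5.4432×0.27582 = 2.5014.
N = 3460/2.5014 = 1383.25.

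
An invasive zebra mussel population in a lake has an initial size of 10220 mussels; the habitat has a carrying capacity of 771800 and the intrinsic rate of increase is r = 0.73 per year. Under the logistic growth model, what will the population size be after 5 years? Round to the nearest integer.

A = (K − N₀)/N₀ = (771800 − 10220)/10220 = 74.519.
N(t) = K/(1 + A·e^(−rt)) = 771800/(1 + 74.519×e^(−0.73×5)).
e^(−3.65) = 0.025991; denominator = 1 + 74.519×0.025991 = 2.9368.
N = 771800/2.9368 = 262801.

262801 mussels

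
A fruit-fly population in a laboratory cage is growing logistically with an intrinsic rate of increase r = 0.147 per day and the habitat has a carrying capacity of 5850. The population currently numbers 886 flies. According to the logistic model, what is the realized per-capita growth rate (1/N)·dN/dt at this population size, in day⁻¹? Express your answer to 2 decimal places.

0.12 per day

(1/N)·dN/dt = r(1 − N/K) = 0.147 × (1 − 886/5850).
= 0.147 × 0.84855 = 0.12474.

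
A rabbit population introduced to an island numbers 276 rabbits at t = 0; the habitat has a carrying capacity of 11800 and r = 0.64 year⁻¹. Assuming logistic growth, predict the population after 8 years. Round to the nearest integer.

A = (K − N₀)/N₀ = (11800 − 276)/276 = 41.754.
N(t) = K/(1 + A·e^(−rt)) = 11800/(1 + 41.754×e^(−0.64×8)).
e^(−5.12) = 0.005976; denominator = 1 + 41.754×0.005976 = 1.2495.
N = 11800/1.2495 = 9443.62.

9444 rabbits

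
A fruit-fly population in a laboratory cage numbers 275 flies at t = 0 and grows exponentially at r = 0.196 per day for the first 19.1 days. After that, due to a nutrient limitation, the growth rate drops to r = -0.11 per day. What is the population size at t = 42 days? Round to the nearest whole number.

936 flies

Phase 1: N(19.1) = 275·e^(0.196×19.1) = 275·e^3.744 = 11618.7.
Phase 2 runs for 42 − 19.1 = 22.9 days at r = -0.11.
N(42) = 11618.7·e^(-0.11×22.9) = 11618.7·e^-2.519 = 935.771.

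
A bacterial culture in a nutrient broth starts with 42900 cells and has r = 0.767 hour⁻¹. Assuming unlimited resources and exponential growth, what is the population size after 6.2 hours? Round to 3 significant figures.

4990000 cells

N(t) = N₀·e^(rt) = 42900 × e^(0.767×6.2) = 42900 × e^4.755.
e^4.755 ≈ 116.21, so N ≈ 42900 × 116.21 = 4.985414×10^6.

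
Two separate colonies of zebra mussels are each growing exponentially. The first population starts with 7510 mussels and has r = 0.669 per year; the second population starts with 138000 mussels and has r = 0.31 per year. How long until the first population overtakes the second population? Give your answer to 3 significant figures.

Set 7510·e^(0.669t) = 138000·e^(0.31t).
e^((0.669 − 0.31)t) = 138000/7510 → e^(0.359·t) = 18.375.
0.359·t = ln(18.375) = 2.911, so t = 2.911/0.359 = 8.1087.

8.11 years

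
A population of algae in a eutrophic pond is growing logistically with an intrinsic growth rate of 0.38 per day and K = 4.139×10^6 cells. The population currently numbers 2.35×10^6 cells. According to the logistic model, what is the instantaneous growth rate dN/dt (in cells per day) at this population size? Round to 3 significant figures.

dN/dt = rN(1 − N/K) = 0.38 × 2.35×10^6 × (1 − 2.35×10^6/4.139×10^6).
1 − 2.35×10^6/4.139×10^6 = 0.43223; dN/dt = 0.38 × 2.35×10^6 × 0.43223 = 3.85981×10^5.

386000 cells per day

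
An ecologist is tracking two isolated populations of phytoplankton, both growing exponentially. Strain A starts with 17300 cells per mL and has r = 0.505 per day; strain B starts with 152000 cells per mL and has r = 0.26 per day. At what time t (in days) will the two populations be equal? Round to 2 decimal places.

8.87 days

Set 17300·e^(0.505t) = 152000·e^(0.26t).
e^((0.505 − 0.26)t) = 152000/17300 → e^(0.245·t) = 8.7861.
0.245·t = ln(8.7861) = 2.1732, so t = 2.1732/0.245 = 8.8701.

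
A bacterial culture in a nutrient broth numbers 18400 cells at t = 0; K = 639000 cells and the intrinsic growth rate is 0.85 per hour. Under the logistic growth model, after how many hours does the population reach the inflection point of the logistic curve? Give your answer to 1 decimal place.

Logistic growth is fastest at N = K/2 = 319500.
A = (K − N₀)/N₀ = 33.728. Set K/(1 + A·e^(−rt)) = K/2 → A·e^(−rt) = 1.
e^(−0.85t) = 1/33.728 = 0.0296487, so t = ln(33.728)/0.85 = 3.5183/0.85 = 4.1392.

4.1 hours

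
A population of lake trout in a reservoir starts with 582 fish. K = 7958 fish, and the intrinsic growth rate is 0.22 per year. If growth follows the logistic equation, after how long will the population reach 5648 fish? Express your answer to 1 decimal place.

15.6 years

A = (K − N₀)/N₀ = (7958 − 582)/582 = 12.674.
Solve 7958/(1 + 12.674·e^(−0.22t)) = 5648: 1 + 12.674·e^(−0.22t) = 1.409, so e^(−0.22t) = 0.0322715.
−0.22·t = ln(0.0322715) = -3.4336, so t = 3.4336/0.22 = 15.607.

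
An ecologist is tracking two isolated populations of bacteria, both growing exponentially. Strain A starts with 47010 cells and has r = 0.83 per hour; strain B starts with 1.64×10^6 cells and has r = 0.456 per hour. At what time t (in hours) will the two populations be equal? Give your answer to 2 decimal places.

9.50 hours

Set 47010·e^(0.83t) = 1.64×10^6·e^(0.456t).
e^((0.83 − 0.456)t) = 1.64×10^6/47010 → e^(0.374·t) = 34.886.
0.374·t = ln(34.886) = 3.5521, so t = 3.5521/0.374 = 9.4976.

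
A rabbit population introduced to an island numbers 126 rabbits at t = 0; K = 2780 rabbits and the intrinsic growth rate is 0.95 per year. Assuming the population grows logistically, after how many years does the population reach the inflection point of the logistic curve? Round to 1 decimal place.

Logistic growth is fastest at N = K/2 = 1390.
A = (K − N₀)/N₀ = 21.063. Set K/(1 + A·e^(−rt)) = K/2 → A·e^(−rt) = 1.
e^(−0.95t) = 1/21.063 = 0.0474755, so t = ln(21.063)/0.95 = 3.0475/0.95 = 3.2079.

3.2 years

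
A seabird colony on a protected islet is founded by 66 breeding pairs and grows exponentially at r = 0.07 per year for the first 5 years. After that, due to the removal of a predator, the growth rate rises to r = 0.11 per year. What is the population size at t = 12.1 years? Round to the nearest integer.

Phase 1: N(5) = 66·e^(0.07×5) = 66·e^0.35 = 93.6585.
Phase 2 runs for 12.1 − 5 = 7.1 years at r = 0.11.
N(12.1) = 93.6585·e^(0.11×7.1) = 93.6585·e^0.781 = 204.518.

205 breeding pairs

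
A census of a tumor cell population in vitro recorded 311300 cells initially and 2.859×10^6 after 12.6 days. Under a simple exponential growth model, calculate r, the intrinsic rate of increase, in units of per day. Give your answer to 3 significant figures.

From N(t) = N₀·e^(rt): e^(r·12.6) = 2.859×10^6/311300 = 9.1841.
r·12.6 = ln(9.1841) = 2.2175, so r = 2.2175/12.6 = 0.17599.

0.176 per day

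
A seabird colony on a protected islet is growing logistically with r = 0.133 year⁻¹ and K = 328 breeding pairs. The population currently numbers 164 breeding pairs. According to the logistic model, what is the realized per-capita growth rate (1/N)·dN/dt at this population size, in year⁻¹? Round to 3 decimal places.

0.067 per year

(1/N)·dN/dt = r(1 − N/K) = 0.133 × (1 − 164/328).
= 0.133 × 0.5 = 0.0665.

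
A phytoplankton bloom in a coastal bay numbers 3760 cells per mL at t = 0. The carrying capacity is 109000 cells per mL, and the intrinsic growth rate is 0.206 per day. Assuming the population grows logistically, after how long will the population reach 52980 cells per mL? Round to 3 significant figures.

15.9 days

A = (K − N₀)/N₀ = (109000 − 3760)/3760 = 27.989.
Solve 109000/(1 + 27.989·e^(−0.206t)) = 52980: 1 + 27.989·e^(−0.206t) = 2.0574, so e^(−0.206t) = 0.0377779.
−0.206·t = ln(0.0377779) = -3.276, so t = 3.276/0.206 = 15.903.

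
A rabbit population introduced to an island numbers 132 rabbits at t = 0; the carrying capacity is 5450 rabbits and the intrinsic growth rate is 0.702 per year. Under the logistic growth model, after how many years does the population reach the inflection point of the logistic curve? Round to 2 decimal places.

5.27 years

Logistic growth is fastest at N = K/2 = 2725.
A = (K − N₀)/N₀ = 40.288. Set K/(1 + A·e^(−rt)) = K/2 → A·e^(−rt) = 1.
e^(−0.702t) = 1/40.288 = 0.0248214, so t = ln(40.288)/0.702 = 3.6961/0.702 = 5.265.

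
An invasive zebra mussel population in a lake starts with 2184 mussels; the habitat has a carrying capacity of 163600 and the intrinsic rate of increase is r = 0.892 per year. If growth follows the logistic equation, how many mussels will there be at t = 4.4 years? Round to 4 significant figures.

66520 mussels

A = (K − N₀)/N₀ = (163600 − 2184)/2184 = 73.908.
N(t) = K/(1 + A·e^(−rt)) = 163600/(1 + 73.908×e^(−0.892×4.4)).
e^(−3.925) = 0.019746; denominator = 1 + 73.908×0.019746 = 2.4594.
N = 163600/2.4594 = 66520.2.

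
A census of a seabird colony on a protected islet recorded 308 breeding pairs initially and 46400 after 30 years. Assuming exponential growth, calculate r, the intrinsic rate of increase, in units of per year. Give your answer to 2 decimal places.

From N(t) = N₀·e^(rt): e^(r·30) = 46400/308 = 150.65.
r·30 = ln(150.65) = 5.015, so r = 5.015/30 = 0.16717.

0.17 per year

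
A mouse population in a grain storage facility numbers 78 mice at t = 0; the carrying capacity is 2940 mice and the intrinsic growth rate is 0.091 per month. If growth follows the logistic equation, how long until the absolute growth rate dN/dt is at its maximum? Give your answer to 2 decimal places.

39.59 months

Logistic growth is fastest at N = K/2 = 1470.
A = (K − N₀)/N₀ = 36.692. Set K/(1 + A·e^(−rt)) = K/2 → A·e^(−rt) = 1.
e^(−0.091t) = 1/36.692 = 0.0272537, so t = ln(36.692)/0.091 = 3.6026/0.091 = 39.589.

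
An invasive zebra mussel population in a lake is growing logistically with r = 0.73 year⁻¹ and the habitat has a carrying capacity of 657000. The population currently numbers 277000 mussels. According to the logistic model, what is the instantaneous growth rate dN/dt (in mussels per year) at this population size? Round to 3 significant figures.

dN/dt = rN(1 − N/K) = 0.73 × 277000 × (1 − 277000/657000).
1 − 277000/657000 = 0.57839; dN/dt = 0.73 × 277000 × 0.57839 = 1.16956×10^5.

117000 mussels per year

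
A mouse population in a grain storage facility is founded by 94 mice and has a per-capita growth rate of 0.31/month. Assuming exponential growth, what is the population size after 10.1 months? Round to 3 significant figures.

N(t) = N₀·e^(rt) = 94 × e^(0.31×10.1) = 94 × e^3.131.
e^3.131 ≈ 22.897, so N ≈ 94 × 22.897 = 2152.31.

2150 mice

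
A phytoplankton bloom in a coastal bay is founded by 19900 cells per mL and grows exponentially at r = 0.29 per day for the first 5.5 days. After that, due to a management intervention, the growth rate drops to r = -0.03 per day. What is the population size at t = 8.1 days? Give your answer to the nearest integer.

90715 cells per mL

Phase 1: N(5.5) = 19900·e^(0.29×5.5) = 19900·e^1.595 = 98073.7.
Phase 2 runs for 8.1 − 5.5 = 2.6 days at r = -0.03.
N(8.1) = 98073.7·e^(-0.03×2.6) = 98073.7·e^-0.078 = 90714.7.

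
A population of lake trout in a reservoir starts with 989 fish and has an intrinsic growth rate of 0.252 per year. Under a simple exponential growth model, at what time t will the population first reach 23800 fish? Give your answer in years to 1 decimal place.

Set N₀·e^(rt) = 23800: e^(0.252·t) = 23800/989 = 24.065.
0.252·t = ln(24.065) = 3.1807, so t = 3.1807/0.252 = 12.622.

12.6 years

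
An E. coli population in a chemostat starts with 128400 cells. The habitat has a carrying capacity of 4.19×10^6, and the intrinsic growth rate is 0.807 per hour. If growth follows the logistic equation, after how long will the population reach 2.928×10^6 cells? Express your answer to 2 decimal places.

5.32 hours

A = (K − N₀)/N₀ = (4.19×10^6 − 128400)/128400 = 31.632.
Solve 4.19×10^6/(1 + 31.632·e^(−0.807t)) = 2.928×10^6: 1 + 31.632·e^(−0.807t) = 1.431, so e^(−0.807t) = 0.0136256.
−0.807·t = ln(0.0136256) = -4.2958, so t = 4.2958/0.807 = 5.3232.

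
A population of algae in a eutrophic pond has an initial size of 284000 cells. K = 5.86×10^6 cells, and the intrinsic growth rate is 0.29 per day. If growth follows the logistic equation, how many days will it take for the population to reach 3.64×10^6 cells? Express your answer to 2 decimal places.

A = (K − N₀)/N₀ = (5.86×10^6 − 284000)/284000 = 19.634.
Solve 5.86×10^6/(1 + 19.634·e^(−0.29t)) = 3.64×10^6: 1 + 19.634·e^(−0.29t) = 1.6099, so e^(−0.29t) = 0.0310633.
−0.29·t = ln(0.0310633) = -3.4717, so t = 3.4717/0.29 = 11.971.

11.97 days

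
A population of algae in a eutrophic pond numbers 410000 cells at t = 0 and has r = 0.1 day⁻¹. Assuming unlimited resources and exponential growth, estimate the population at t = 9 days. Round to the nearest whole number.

1008437 cells

N(t) = N₀·e^(rt) = 410000 × e^(0.1×9) = 410000 × e^0.9.
e^0.9 ≈ 2.4596, so N ≈ 410000 × 2.4596 = 1.008437×10^6.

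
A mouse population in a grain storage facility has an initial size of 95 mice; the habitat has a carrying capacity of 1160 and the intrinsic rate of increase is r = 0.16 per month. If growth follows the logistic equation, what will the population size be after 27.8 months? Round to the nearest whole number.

A = (K − N₀)/N₀ = (1160 − 95)/95 = 11.211.
N(t) = K/(1 + A·e^(−rt)) = 1160/(1 + 11.211×e^(−0.16×27.8)).
e^(−4.448) = 0.011702; denominator = 1 + 11.211×0.011702 = 1.1312.
N = 1160/1.1312 = 1025.47.

1025 mice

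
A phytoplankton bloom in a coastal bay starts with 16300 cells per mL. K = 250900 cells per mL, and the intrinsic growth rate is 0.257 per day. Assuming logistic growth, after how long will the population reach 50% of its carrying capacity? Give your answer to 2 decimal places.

A = (K − N₀)/N₀ = (250900 − 16300)/16300 = 14.393.
Solve 250900/(1 + 14.393·e^(−0.257t)) = 125450: 1 + 14.393·e^(−0.257t) = 2, so e^(−0.257t) = 0.06948.
−0.257·t = ln(0.06948) = -2.6667, so t = 2.6667/0.257 = 10.376.

10.38 days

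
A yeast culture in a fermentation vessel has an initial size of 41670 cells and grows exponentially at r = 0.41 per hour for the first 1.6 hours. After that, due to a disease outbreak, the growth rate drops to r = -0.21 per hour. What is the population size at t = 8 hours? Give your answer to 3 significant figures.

Phase 1: N(1.6) = 41670·e^(0.41×1.6) = 41670·e^0.656 = 80300.9.
Phase 2 runs for 8 − 1.6 = 6.4 hours at r = -0.21.
N(8) = 80300.9·e^(-0.21×6.4) = 80300.9·e^-1.344 = 20942.5.

20900 cells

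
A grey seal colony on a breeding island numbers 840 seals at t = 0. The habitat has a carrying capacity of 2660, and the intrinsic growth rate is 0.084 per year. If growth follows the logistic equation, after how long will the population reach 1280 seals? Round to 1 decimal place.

8.3 years

A = (K − N₀)/N₀ = (2660 − 840)/840 = 2.1667.
Solve 2660/(1 + 2.1667·e^(−0.084t)) = 1280: 1 + 2.1667·e^(−0.084t) = 2.0781, so e^(−0.084t) = 0.497596.
−0.084·t = ln(0.497596) = -0.69797, so t = 0.69797/0.084 = 8.3091.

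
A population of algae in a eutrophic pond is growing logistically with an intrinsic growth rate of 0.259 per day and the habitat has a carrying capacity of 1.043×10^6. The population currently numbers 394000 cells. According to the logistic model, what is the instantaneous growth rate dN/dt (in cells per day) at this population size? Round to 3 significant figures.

63500 cells per day

dN/dt = rN(1 − N/K) = 0.259 × 394000 × (1 − 394000/1.043×10^6).
1 − 394000/1.043×10^6 = 0.62224; dN/dt = 0.259 × 394000 × 0.62224 = 63497.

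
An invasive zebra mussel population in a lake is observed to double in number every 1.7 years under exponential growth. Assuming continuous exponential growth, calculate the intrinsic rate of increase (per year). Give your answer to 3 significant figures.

0.408 per year

r = ln(2)/t_d = 0.6931/1.7 = 0.40773.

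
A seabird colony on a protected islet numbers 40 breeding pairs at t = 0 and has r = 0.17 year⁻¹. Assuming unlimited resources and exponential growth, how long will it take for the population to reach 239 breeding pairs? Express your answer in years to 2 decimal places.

10.52 years

Set N₀·e^(rt) = 239: e^(0.17·t) = 239/40 = 5.975.
0.17·t = ln(5.975) = 1.7876, so t = 1.7876/0.17 = 10.515.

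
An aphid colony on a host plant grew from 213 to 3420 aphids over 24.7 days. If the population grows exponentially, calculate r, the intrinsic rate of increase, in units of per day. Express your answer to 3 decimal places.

0.112 per day

From N(t) = N₀·e^(rt): e^(r·24.7) = 3420/213 = 16.056.
r·24.7 = ln(16.056) = 2.7761, so r = 2.7761/24.7 = 0.11239.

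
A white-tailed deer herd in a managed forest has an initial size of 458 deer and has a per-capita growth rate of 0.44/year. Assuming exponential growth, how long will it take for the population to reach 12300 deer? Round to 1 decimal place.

7.5 years

Set N₀·e^(rt) = 12300: e^(0.44·t) = 12300/458 = 26.856.
0.44·t = ln(26.856) = 3.2905, so t = 3.2905/0.44 = 7.4784.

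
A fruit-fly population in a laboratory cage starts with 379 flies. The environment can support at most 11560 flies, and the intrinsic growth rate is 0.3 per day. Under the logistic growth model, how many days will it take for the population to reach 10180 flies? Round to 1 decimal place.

17.9 days

A = (K − N₀)/N₀ = (11560 − 379)/379 = 29.501.
Solve 11560/(1 + 29.501·e^(−0.3t)) = 10180: 1 + 29.501·e^(−0.3t) = 1.1356, so e^(−0.3t) = 0.00459505.
−0.3·t = ln(0.00459505) = -5.3828, so t = 5.3828/0.3 = 17.943.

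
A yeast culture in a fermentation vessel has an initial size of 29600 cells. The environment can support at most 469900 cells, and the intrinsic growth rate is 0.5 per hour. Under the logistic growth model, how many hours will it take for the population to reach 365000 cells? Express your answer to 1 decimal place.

A = (K − N₀)/N₀ = (469900 − 29600)/29600 = 14.875.
Solve 469900/(1 + 14.875·e^(−0.5t)) = 365000: 1 + 14.875·e^(−0.5t) = 1.2874, so e^(−0.5t) = 0.0193208.
−0.5·t = ln(0.0193208) = -3.9466, so t = 3.9466/0.5 = 7.8931.

7.9 hours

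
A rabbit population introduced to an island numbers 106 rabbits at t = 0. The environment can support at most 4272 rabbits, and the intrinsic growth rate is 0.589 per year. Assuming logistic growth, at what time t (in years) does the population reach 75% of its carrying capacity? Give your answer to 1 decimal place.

8.1 years

A = (K − N₀)/N₀ = (4272 − 106)/106 = 39.302.
Solve 4272/(1 + 39.302·e^(−0.589t)) = 3204: 1 + 39.302·e^(−0.589t) = 1.3333, so e^(−0.589t) = 0.00848136.
−0.589·t = ln(0.00848136) = -4.7699, so t = 4.7699/0.589 = 8.0983.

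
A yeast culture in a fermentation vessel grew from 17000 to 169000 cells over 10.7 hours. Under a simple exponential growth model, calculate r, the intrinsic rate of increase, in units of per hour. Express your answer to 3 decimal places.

0.215 per hour

From N(t) = N₀·e^(rt): e^(r·10.7) = 169000/17000 = 9.9412.
r·10.7 = ln(9.9412) = 2.2967, so r = 2.2967/10.7 = 0.21464.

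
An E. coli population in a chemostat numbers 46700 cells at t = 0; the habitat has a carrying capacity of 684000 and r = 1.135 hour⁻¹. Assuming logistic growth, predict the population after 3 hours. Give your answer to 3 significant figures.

471000 cells

A = (K − N₀)/N₀ = (684000 − 46700)/46700 = 13.647.
N(t) = K/(1 + A·e^(−rt)) = 684000/(1 + 13.647×e^(−1.135×3)).
e^(−3.405) = 0.033207; denominator = 1 + 13.647×0.033207 = 1.4532.
N = 684000/1.4532 = 470697.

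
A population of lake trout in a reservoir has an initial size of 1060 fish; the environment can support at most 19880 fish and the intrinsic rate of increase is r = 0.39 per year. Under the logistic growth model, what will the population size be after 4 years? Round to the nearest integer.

4202 fish

A = (K − N₀)/N₀ = (19880 − 1060)/1060 = 17.755.
N(t) = K/(1 + A·e^(−rt)) = 19880/(1 + 17.755×e^(−0.39×4)).
e^(−1.56) = 0.21014; denominator = 1 + 17.755×0.21014 = 4.7309.
N = 19880/4.7309 = 4202.15.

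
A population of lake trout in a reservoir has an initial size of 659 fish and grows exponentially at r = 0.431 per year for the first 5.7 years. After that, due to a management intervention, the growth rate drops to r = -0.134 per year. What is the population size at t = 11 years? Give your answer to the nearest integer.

Phase 1: N(5.7) = 659·e^(0.431×5.7) = 659·e^2.457 = 7688.06.
Phase 2 runs for 11 − 5.7 = 5.3 years at r = -0.134.
N(11) = 7688.06·e^(-0.134×5.3) = 7688.06·e^-0.7102 = 3779.03.

3779 fish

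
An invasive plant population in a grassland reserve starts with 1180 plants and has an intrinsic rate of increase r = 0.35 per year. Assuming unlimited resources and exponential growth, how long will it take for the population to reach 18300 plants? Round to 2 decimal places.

Set N₀·e^(rt) = 18300: e^(0.35·t) = 18300/1180 = 15.508.
0.35·t = ln(15.508) = 2.7414, so t = 2.7414/0.35 = 7.8325.

7.83 years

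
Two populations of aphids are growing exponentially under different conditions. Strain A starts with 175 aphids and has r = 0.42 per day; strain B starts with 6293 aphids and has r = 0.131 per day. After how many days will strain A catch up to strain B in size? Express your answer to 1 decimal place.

12.4 days

Set 175·e^(0.42t) = 6293·e^(0.131t).
e^((0.42 − 0.131)t) = 6293/175 → e^(0.289·t) = 35.96.
0.289·t = ln(35.96) = 3.5824, so t = 3.5824/0.289 = 12.396.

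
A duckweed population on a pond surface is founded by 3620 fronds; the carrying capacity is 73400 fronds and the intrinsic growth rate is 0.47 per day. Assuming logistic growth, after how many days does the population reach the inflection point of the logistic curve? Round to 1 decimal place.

6.3 days

Logistic growth is fastest at N = K/2 = 36700.
A = (K − N₀)/N₀ = 19.276. Set K/(1 + A·e^(−rt)) = K/2 → A·e^(−rt) = 1.
e^(−0.47t) = 1/19.276 = 0.0518773, so t = ln(19.276)/0.47 = 2.9589/0.47 = 6.2955.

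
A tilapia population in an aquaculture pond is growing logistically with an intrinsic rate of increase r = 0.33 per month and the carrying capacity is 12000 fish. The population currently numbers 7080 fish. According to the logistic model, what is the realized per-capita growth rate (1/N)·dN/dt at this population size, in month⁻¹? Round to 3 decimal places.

(1/N)·dN/dt = r(1 − N/K) = 0.33 × (1 − 7080/12000).
= 0.33 × 0.41 = 0.1353.

0.135 per month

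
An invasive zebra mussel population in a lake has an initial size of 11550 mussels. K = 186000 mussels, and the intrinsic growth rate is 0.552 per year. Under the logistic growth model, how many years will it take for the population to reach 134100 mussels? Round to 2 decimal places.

6.64 years

A = (K − N₀)/N₀ = (186000 − 11550)/11550 = 15.104.
Solve 186000/(1 + 15.104·e^(−0.552t)) = 134100: 1 + 15.104·e^(−0.552t) = 1.387, so e^(−0.552t) = 0.0256242.
−0.552·t = ln(0.0256242) = -3.6642, so t = 3.6642/0.552 = 6.6381.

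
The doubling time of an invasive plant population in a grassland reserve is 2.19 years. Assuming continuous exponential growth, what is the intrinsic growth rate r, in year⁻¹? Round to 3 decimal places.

r = ln(2)/t_d = 0.6931/2.19 = 0.31651.

0.317 per year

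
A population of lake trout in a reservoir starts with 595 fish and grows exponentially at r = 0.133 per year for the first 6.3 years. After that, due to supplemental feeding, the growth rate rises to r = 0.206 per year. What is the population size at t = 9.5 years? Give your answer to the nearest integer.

Phase 1: N(6.3) = 595·e^(0.133×6.3) = 595·e^0.8379 = 1375.35.
Phase 2 runs for 9.5 − 6.3 = 3.2 years at r = 0.206.
N(9.5) = 1375.35·e^(0.206×3.2) = 1375.35·e^0.6592 = 2658.88.

2659 fish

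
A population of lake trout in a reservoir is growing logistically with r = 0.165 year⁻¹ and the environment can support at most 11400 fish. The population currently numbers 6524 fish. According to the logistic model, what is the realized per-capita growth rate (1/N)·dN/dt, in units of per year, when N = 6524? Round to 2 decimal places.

0.07 per year

(1/N)·dN/dt = r(1 − N/K) = 0.165 × (1 − 6524/11400).
= 0.165 × 0.42772 = 0.070574.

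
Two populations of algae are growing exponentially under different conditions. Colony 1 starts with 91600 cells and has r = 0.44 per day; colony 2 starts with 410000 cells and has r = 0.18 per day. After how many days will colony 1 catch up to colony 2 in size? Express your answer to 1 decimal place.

5.8 days

Set 91600·e^(0.44t) = 410000·e^(0.18t).
e^((0.44 − 0.18)t) = 410000/91600 → e^(0.26·t) = 4.476.
0.26·t = ln(4.476) = 1.4987, so t = 1.4987/0.26 = 5.7643.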